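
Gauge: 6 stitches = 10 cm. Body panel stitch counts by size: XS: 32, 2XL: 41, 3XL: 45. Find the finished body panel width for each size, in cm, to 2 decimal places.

6/10 = 0.6 sts per cm.
XS: 32 / 0.6 = 53.333 → 53.33 cm.
2XL: 41 / 0.6 = 68.333 → 68.33 cm.
3XL: 45 / 0.6 = 75.000 → 75.00 cm.

XS 53.33 cm; 2XL 68.33 cm; 3XL 75.00 cm.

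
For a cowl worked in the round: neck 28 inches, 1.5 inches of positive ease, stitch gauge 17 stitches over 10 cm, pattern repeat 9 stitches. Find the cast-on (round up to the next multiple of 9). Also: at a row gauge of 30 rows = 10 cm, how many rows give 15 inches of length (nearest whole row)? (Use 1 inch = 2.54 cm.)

Cast on 135 stitches; work 114 rows.

Finished = 28 + 1.5 = 29.5 inches.
29.5 inches × 2.54 = 74.93 cm.
17/10 = 1.7 sts per cm; 74.93 × 1.7 = 127.38 sts.
Next multiple of 9 → 135.
15 inches = 38.10 cm; × 3 = 114.30 → 114 rows.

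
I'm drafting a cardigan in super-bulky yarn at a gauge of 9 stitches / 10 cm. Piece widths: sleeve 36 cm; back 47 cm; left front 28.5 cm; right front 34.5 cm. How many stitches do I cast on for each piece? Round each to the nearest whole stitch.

Rate = 9/10 = 0.9 sts per cm.
sleeve: 36 × 0.9 = 32.40 → 32.
back: 47 × 0.9 = 42.30 → 42.
left front: 28.5 × 0.9 = 25.65 → 26.
right front: 34.5 × 0.9 = 31.05 → 31.

sleeve 32; back 42; left front 26; right front 31.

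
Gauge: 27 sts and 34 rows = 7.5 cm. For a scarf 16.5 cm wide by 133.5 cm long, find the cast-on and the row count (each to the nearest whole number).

Stitch gauge = 27/7.5 = 3.6 sts/cm; 16.5 × 3.6 = 59.40 → 59 sts.
Row gauge = 34/7.5 = 4.533 rows/cm; 133.5 × 4.533 = 605.20 → 605 rows.

Cast on 59 stitches and work 605 rows.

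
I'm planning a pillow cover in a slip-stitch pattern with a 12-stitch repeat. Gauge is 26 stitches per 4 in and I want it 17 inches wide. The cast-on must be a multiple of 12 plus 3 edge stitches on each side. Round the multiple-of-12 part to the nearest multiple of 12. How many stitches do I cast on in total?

CO 114 sts.

26 / 4 = 6.5 sts per inch.
17 × 6.5 = 110.50 sts.
Less 6 edge sts → 104.50 for the repeat.
Nearest multiple of 12: 108.
Add back 6 edge sts → 114.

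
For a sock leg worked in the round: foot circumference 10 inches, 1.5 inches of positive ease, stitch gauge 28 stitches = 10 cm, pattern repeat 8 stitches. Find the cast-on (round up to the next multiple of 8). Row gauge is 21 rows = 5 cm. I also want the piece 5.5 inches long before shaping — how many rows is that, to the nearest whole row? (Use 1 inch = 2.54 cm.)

Finished = 10 + 1.5 = 11.5 inches.
11.5 inches × 2.54 = 29.21 cm.
28/10 = 2.8 sts per cm; 29.21 × 2.8 = 81.79 sts.
Next multiple of 8 → 88.
5.5 inches = 13.97 cm; × 4.2 = 58.67 → 59 rows.

Cast on 88 stitches; work 59 rows.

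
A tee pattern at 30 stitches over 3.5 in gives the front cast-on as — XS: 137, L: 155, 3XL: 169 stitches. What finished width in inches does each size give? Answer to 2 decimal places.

30/3.5 = 8.571 sts per in.
XS: 137 / 8.571 = 15.983 → 15.98 in.
L: 155 / 8.571 = 18.083 → 18.08 in.
3XL: 169 / 8.571 = 19.717 → 19.72 in.

XS 15.98 inches; L 18.08 inches; 3XL 19.72 inches.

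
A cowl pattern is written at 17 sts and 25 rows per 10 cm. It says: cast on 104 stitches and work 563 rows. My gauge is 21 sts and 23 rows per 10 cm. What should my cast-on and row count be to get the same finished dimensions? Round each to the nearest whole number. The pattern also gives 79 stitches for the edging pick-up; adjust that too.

Cast on 128 stitches; work 518 rows; edging pick-up 98 stitches.

Stitches: 104 × 21/17 = 128.47 → 128.
Rows: 563 × 23/25 = 517.96 → 518.
edging pick-up: 79 × 21/17 = 97.59 → 98.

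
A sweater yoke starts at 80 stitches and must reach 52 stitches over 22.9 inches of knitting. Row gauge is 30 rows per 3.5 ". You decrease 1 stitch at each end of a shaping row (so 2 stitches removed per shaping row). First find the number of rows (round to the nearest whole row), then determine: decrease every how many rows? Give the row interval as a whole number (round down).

Decrease every 14th row.

Rows = 22.9 × 8.571 = 196.3 → 196 rows.
Stitches to remove: 28 → 14 shaping rows (at 2 st each).
196 / 14 = 14.00 → every 14 rows.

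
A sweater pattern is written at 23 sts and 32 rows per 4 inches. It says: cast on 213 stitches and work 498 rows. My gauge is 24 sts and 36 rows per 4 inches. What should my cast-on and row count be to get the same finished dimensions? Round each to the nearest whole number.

Stitches: 213 × 24/23 = 222.26 → 222.
Rows: 498 × 36/32 = 560.25 → 560.

Cast on 222 stitches; work 560 rows.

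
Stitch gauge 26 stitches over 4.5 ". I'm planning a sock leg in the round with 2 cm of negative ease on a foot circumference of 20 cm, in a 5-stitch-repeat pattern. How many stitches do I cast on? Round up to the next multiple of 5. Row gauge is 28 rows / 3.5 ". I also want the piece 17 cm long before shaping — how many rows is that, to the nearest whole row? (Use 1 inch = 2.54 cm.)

Finished = 20 − 2 = 18 cm.
18 cm × 1/2.54 = 7.09 inches.
26/4.5 = 5.778 sts per in; 7.09 × 5.778 = 40.94 sts.
Next multiple of 5 → 45.
17 cm = 6.69 inches; × 8 = 53.54 → 54 rows.

Cast on 45 stitches; work 54 rows.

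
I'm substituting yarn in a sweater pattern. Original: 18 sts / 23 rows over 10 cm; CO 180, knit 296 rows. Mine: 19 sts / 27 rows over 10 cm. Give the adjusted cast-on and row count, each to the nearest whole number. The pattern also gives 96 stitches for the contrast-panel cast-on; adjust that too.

Stitches: 180 × 19/18 = 190.00 → 190.
Rows: 296 × 27/23 = 347.48 → 347.
contrast-panel cast-on: 96 × 19/18 = 101.33 → 101.

Cast on 190 stitches; work 347 rows; contrast-panel cast-on 101 stitches.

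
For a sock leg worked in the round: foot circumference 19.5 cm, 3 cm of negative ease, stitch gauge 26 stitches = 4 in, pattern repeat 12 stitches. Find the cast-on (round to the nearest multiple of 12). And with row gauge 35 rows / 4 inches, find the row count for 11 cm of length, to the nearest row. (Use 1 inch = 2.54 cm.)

Cast on 48 stitches; work 38 rows.

Finished = 19.5 − 3 = 16.5 cm.
16.5 cm × 1/2.54 = 6.50 inches.
26/4 = 6.5 sts per in; 6.50 × 6.5 = 42.22 sts.
Nearest multiple of 12 → 48.
11 cm = 4.33 inches; × 8.75 = 37.89 → 38 rows.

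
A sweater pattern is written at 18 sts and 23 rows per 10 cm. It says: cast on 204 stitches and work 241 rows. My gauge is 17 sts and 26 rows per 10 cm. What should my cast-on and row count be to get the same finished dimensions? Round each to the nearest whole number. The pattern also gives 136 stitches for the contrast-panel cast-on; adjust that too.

Cast on 193 stitches; work 272 rows; contrast-panel cast-on 128 stitches.

Stitches: 204 × 17/18 = 192.67 → 193.
Rows: 241 × 26/23 = 272.43 → 272.
contrast-panel cast-on: 136 × 17/18 = 128.44 → 128.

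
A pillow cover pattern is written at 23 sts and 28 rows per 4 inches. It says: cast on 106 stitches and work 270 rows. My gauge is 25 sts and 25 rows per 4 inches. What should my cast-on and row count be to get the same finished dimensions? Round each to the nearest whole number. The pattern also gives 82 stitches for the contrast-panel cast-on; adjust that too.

Cast on 115 stitches; work 241 rows; contrast-panel cast-on 89 stitches.

Stitches: 106 × 25/23 = 115.22 → 115.
Rows: 270 × 25/28 = 241.07 → 241.
contrast-panel cast-on: 82 × 25/23 = 89.13 → 89.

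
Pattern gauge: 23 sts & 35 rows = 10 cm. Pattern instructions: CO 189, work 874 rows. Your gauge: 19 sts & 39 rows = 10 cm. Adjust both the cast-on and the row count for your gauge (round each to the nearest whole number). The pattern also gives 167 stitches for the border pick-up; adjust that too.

Stitches: 189 × 19/23 = 156.13 → 156.
Rows: 874 × 39/35 = 973.89 → 974.
border pick-up: 167 × 19/23 = 137.96 → 138.

Cast on 156 stitches; work 974 rows; border pick-up 138 stitches.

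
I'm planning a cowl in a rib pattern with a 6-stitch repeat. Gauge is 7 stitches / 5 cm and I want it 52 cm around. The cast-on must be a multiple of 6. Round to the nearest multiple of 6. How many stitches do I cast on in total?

7 / 5 = 1.4 sts per cm.
52 × 1.4 = 72.80 sts.
Nearest multiple of 6: 72.

Cast on 72 stitches.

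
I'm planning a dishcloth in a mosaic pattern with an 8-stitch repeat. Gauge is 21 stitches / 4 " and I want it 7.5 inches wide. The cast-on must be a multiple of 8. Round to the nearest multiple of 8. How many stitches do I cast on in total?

CO 40 sts.

21 / 4 = 5.25 sts per inch.
7.5 × 5.25 = 39.38 sts.
Nearest multiple of 8: 40.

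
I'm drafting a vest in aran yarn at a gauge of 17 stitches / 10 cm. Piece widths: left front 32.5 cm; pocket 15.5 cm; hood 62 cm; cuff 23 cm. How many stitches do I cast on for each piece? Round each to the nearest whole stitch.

left front 55; pocket 26; hood 105; cuff 39.

Rate = 17/10 = 1.7 sts per cm.
left front: 32.5 × 1.7 = 55.25 → 55.
pocket: 15.5 × 1.7 = 26.35 → 26.
hood: 62 × 1.7 = 105.40 → 105.
cuff: 23 × 1.7 = 39.10 → 39.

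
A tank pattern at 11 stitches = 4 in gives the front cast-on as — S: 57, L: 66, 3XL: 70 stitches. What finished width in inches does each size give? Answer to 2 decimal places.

S 20.73 inches; L 24.00 inches; 3XL 25.45 inches.

11/4 = 2.75 sts per in.
S: 57 / 2.75 = 20.727 → 20.73 in.
L: 66 / 2.75 = 24.000 → 24.00 in.
3XL: 70 / 2.75 = 25.455 → 25.45 in.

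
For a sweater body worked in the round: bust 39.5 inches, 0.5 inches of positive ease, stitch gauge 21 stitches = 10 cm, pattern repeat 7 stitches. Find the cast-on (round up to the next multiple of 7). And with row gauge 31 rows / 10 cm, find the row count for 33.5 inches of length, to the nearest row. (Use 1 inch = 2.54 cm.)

Cast on 217 stitches; work 264 rows.

Finished = 39.5 + 0.5 = 40 inches.
40 inches × 2.54 = 101.60 cm.
21/10 = 2.1 sts per cm; 101.60 × 2.1 = 213.36 sts.
Next multiple of 7 → 217.
33.5 inches = 85.09 cm; × 3.1 = 263.78 → 264 rows.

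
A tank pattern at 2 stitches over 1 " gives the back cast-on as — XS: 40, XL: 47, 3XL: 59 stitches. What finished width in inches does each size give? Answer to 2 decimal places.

XS 20.00 inches; XL 23.50 inches; 3XL 29.50 inches.

2/1 = 2 sts per in.
XS: 40 / 2 = 20.000 → 20.00 in.
XL: 47 / 2 = 23.500 → 23.50 in.
3XL: 59 / 2 = 29.500 → 29.50 in.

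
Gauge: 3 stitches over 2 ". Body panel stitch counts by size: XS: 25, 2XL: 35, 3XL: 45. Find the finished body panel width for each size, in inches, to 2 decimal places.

3/2 = 1.5 sts per in.
XS: 25 / 1.5 = 16.667 → 16.67 in.
2XL: 35 / 1.5 = 23.333 → 23.33 in.
3XL: 45 / 1.5 = 30.000 → 30.00 in.

XS 16.67 inches; 2XL 23.33 inches; 3XL 30.00 inches.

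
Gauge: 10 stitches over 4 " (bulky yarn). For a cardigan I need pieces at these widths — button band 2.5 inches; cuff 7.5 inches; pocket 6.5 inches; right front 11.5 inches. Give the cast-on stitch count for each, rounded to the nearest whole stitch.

button band 6; cuff 19; pocket 16; right front 29.

Rate = 10/4 = 2.5 sts per in.
button band: 2.5 × 2.5 = 6.25 → 6.
cuff: 7.5 × 2.5 = 18.75 → 19.
pocket: 6.5 × 2.5 = 16.25 → 16.
right front: 11.5 × 2.5 = 28.75 → 29.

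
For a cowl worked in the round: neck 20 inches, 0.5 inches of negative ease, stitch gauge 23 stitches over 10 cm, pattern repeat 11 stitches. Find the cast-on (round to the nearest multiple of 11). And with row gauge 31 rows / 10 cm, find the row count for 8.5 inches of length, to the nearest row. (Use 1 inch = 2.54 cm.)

Finished = 20 − 0.5 = 19.5 inches.
19.5 inches × 2.54 = 49.53 cm.
23/10 = 2.3 sts per cm; 49.53 × 2.3 = 113.92 sts.
Nearest multiple of 11 → 110.
8.5 inches = 21.59 cm; × 3.1 = 66.93 → 67 rows.

Cast on 110 stitches; work 67 rows.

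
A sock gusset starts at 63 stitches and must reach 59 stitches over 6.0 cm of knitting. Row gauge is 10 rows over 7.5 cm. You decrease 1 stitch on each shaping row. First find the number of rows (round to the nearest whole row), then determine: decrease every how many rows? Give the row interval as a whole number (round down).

Rows = 6.0 × 1.333 = 8.0 → 8 rows.
Stitches to remove: 4 → 4 shaping rows (at 1 st each).
8 / 4 = 2.00 → every 2 rows.

Decrease every 2nd row.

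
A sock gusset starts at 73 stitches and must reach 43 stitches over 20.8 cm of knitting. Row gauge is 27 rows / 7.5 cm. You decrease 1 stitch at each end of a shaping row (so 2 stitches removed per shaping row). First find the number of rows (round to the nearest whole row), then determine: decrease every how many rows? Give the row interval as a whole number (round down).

Rows = 20.8 × 3.6 = 74.9 → 75 rows.
Stitches to remove: 30 → 15 shaping rows (at 2 st each).
75 / 15 = 5.00 → every 5 rows.

Decrease every 5th row.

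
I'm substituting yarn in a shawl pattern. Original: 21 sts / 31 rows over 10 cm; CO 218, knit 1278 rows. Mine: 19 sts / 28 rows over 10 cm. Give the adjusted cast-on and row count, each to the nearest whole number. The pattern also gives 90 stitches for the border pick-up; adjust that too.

Stitches: 218 × 19/21 = 197.24 → 197.
Rows: 1278 × 28/31 = 1154.32 → 1154.
border pick-up: 90 × 19/21 = 81.43 → 81.

Cast on 197 stitches; work 1154 rows; border pick-up 81 stitches.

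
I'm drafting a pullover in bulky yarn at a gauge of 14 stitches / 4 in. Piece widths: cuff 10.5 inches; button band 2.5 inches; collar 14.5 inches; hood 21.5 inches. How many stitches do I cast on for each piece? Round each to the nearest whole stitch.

Rate = 14/4 = 3.5 sts per in.
cuff: 10.5 × 3.5 = 36.75 → 37.
button band: 2.5 × 3.5 = 8.75 → 9.
collar: 14.5 × 3.5 = 50.75 → 51.
hood: 21.5 × 3.5 = 75.25 → 75.

cuff 37; button band 9; collar 51; hood 75.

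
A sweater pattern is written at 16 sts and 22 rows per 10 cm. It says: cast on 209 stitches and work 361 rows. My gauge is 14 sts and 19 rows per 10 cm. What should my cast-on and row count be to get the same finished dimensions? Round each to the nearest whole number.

Cast on 183 stitches; work 312 rows.

Stitches: 209 × 14/16 = 182.88 → 183.
Rows: 361 × 19/22 = 311.77 → 312.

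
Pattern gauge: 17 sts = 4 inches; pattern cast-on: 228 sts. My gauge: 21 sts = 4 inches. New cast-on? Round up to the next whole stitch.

Scale factor = 21 / 17 = 1.235.
228 × 21 / 17 = 281.65 sts.
→ 282 sts.

Cast on 282 stitches.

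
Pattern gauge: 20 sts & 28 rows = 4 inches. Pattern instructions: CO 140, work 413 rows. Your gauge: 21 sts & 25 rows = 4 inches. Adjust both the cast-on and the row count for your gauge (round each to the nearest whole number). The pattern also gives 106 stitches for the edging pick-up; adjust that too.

Stitches: 140 × 21/20 = 147.00 → 147.
Rows: 413 × 25/28 = 368.75 → 369.
edging pick-up: 106 × 21/20 = 111.30 → 111.

Cast on 147 stitches; work 369 rows; edging pick-up 111 stitches.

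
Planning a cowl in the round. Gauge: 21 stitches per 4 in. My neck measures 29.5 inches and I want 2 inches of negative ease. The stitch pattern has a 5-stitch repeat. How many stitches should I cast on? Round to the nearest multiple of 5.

CO 145 sts.

Finished = 29.5 − 2 = 27.5 inches.
21 / 4 = 5.25 sts/in.
27.5 × 5.25 = 144.38 sts.
Nearest multiple of 5: 145.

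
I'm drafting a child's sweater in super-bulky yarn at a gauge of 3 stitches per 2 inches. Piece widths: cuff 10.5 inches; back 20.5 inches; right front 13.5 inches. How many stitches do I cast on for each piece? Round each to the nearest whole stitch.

Rate = 3/2 = 1.5 sts per in.
cuff: 10.5 × 1.5 = 15.75 → 16.
back: 20.5 × 1.5 = 30.75 → 31.
right front: 13.5 × 1.5 = 20.25 → 20.

cuff 16; back 31; right front 20.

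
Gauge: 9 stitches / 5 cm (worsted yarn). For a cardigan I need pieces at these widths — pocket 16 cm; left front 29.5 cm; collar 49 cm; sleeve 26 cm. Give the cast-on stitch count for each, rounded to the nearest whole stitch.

pocket 29; left front 53; collar 88; sleeve 47.

Rate = 9/5 = 1.8 sts per cm.
pocket: 16 × 1.8 = 28.80 → 29.
left front: 29.5 × 1.8 = 53.10 → 53.
collar: 49 × 1.8 = 88.20 → 88.
sleeve: 26 × 1.8 = 46.80 → 47.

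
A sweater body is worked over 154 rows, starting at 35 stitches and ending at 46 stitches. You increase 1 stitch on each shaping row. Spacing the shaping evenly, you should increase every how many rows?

Stitches to add: |46 − 35| = 11.
Shaping rows needed: 11 / 1 = 11.
154 rows / 11 = every 14 rows.

Increase every 14th row.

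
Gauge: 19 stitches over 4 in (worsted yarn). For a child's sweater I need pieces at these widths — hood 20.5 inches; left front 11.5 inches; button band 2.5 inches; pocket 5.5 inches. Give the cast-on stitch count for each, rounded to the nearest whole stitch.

Rate = 19/4 = 4.75 sts per in.
hood: 20.5 × 4.75 = 97.38 → 97.
left front: 11.5 × 4.75 = 54.62 → 55.
button band: 2.5 × 4.75 = 11.88 → 12.
pocket: 5.5 × 4.75 = 26.12 → 26.

hood 97; left front 55; button band 12; pocket 26.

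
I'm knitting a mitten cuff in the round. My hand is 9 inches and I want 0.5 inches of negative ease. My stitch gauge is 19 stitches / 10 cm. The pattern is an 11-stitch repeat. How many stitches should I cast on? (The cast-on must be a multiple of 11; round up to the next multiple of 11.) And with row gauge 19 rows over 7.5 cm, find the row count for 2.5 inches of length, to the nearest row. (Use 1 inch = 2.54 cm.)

Finished = 9 − 0.5 = 8.5 inches.
8.5 inches × 2.54 = 21.59 cm.
19/10 = 1.9 sts per cm; 21.59 × 1.9 = 41.02 sts.
Next multiple of 11 → 44.
2.5 inches = 6.35 cm; × 2.533 = 16.09 → 16 rows.

Cast on 44 stitches; work 16 rows.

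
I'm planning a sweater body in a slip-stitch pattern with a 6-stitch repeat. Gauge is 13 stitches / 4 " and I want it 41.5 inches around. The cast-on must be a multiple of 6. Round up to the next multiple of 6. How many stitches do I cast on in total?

13 / 4 = 3.25 sts per inch.
41.5 × 3.25 = 134.88 sts.
Next multiple of 6: 138.

Cast on 138 stitches.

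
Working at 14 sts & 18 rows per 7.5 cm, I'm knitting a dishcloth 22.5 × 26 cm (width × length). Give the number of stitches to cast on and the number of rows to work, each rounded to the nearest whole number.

Cast on 42 stitches and work 62 rows.

Stitch gauge = 14/7.5 = 1.867 sts/cm; 22.5 × 1.867 = 42.00 → 42 sts.
Row gauge = 18/7.5 = 2.4 rows/cm; 26 × 2.4 = 62.40 → 62 rows.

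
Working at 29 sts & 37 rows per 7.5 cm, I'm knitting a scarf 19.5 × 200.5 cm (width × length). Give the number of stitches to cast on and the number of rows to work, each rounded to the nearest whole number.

Stitch gauge = 29/7.5 = 3.867 sts/cm; 19.5 × 3.867 = 75.40 → 75 sts.
Row gauge = 37/7.5 = 4.933 rows/cm; 200.5 × 4.933 = 989.13 → 989 rows.

Cast on 75 stitches and work 989 rows.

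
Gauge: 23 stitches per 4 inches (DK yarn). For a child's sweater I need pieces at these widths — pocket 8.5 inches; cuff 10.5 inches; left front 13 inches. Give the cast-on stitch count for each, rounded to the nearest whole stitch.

Rate = 23/4 = 5.75 sts per in.
pocket: 8.5 × 5.75 = 48.88 → 49.
cuff: 10.5 × 5.75 = 60.38 → 60.
left front: 13 × 5.75 = 74.75 → 75.

pocket 49; cuff 60; left front 75.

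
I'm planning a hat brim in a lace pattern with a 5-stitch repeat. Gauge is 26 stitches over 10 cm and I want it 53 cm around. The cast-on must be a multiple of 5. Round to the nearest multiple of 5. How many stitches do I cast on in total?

26 / 10 = 2.6 sts per cm.
53 × 2.6 = 137.80 sts.
Nearest multiple of 5: 140.

Cast on 140 stitches.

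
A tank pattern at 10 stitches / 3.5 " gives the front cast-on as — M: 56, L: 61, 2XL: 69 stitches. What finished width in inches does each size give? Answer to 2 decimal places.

10/3.5 = 2.857 sts per in.
M: 56 / 2.857 = 19.600 → 19.60 in.
L: 61 / 2.857 = 21.350 → 21.35 in.
2XL: 69 / 2.857 = 24.150 → 24.15 in.

M 19.60 inches; L 21.35 inches; 2XL 24.15 inches.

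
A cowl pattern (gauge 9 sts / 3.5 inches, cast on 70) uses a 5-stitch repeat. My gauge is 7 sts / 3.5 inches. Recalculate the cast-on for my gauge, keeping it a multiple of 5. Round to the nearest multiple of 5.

55 stitches.

70 × 7 / 9 = 54.44.
Nearest multiple of 5: 55.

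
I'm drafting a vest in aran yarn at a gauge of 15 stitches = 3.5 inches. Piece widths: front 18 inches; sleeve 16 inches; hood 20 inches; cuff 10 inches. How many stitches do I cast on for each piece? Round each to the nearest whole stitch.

Rate = 15/3.5 = 4.286 sts per in.
front: 18 × 4.286 = 77.14 → 77.
sleeve: 16 × 4.286 = 68.57 → 69.
hood: 20 × 4.286 = 85.71 → 86.
cuff: 10 × 4.286 = 42.86 → 43.

front 77; sleeve 69; hood 86; cuff 43.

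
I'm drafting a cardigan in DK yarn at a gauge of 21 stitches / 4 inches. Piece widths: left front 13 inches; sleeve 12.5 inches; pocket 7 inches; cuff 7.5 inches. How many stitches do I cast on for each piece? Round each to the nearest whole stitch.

Rate = 21/4 = 5.25 sts per in.
left front: 13 × 5.25 = 68.25 → 68.
sleeve: 12.5 × 5.25 = 65.62 → 66.
pocket: 7 × 5.25 = 36.75 → 37.
cuff: 7.5 × 5.25 = 39.38 → 39.

left front 68; sleeve 66; pocket 37; cuff 39.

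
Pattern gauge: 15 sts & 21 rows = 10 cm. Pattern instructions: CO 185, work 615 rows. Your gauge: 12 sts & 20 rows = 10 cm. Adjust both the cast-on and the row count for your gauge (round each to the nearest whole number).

Cast on 148 stitches; work 586 rows.

Stitches: 185 × 12/15 = 148.00 → 148.
Rows: 615 × 20/21 = 585.71 → 586.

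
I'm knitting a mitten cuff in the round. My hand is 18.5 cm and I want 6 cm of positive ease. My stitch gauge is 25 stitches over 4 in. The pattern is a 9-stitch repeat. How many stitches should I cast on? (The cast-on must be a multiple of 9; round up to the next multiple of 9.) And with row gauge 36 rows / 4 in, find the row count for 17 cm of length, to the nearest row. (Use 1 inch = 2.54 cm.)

Finished = 18.5 + 6 = 24.5 cm.
24.5 cm × 1/2.54 = 9.65 inches.
25/4 = 6.25 sts per in; 9.65 × 6.25 = 60.29 sts.
Next multiple of 9 → 63.
17 cm = 6.69 inches; × 9 = 60.24 → 60 rows.

Cast on 63 stitches; work 60 rows.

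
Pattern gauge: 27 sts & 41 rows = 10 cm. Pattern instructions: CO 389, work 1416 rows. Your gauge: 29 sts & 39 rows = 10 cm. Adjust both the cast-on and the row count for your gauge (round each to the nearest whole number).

Cast on 418 stitches; work 1347 rows.

Stitches: 389 × 29/27 = 417.81 → 418.
Rows: 1416 × 39/41 = 1346.93 → 1347.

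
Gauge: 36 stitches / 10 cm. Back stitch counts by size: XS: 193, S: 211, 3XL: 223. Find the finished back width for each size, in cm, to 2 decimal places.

XS 53.61 cm; S 58.61 cm; 3XL 61.94 cm.

36/10 = 3.6 sts per cm.
XS: 193 / 3.6 = 53.611 → 53.61 cm.
S: 211 / 3.6 = 58.611 → 58.61 cm.
3XL: 223 / 3.6 = 61.944 → 61.94 cm.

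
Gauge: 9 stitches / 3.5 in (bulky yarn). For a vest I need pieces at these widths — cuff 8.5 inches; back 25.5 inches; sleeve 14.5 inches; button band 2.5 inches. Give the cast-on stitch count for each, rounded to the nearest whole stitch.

cuff 22; back 66; sleeve 37; button band 6.

Rate = 9/3.5 = 2.571 sts per in.
cuff: 8.5 × 2.571 = 21.86 → 22.
back: 25.5 × 2.571 = 65.57 → 66.
sleeve: 14.5 × 2.571 = 37.29 → 37.
button band: 2.5 × 2.571 = 6.43 → 6.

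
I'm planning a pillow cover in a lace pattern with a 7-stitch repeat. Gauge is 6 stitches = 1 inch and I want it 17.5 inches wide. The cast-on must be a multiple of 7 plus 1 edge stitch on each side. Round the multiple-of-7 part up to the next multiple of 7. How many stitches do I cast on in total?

6 / 1 = 6 sts per inch.
17.5 × 6 = 105.00 sts.
Less 2 edge sts → 103.00 for the repeat.
Next multiple of 7: 105.
Add back 2 edge sts → 107.

CO 107 sts.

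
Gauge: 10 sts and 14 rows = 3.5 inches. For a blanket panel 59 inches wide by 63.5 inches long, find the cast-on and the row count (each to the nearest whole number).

Stitch gauge = 10/3.5 = 2.857 sts/in; 59 × 2.857 = 168.57 → 169 sts.
Row gauge = 14/3.5 = 4 rows/in; 63.5 × 4 = 254.00 → 254 rows.

Cast on 169 stitches and work 254 rows.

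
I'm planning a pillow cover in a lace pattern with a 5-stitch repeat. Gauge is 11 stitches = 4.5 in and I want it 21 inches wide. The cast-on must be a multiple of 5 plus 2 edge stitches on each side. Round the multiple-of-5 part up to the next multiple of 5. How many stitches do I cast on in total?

54 stitches.

11 / 4.5 = 2.444 sts per inch.
21 × 2.444 = 51.33 sts.
Less 4 edge sts → 47.33 for the repeat.
Next multiple of 5: 50.
Add back 4 edge sts → 54.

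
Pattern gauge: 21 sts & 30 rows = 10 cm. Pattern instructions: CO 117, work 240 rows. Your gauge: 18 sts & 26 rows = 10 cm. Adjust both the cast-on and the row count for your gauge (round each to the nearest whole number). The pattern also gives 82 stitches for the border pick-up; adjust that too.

Stitches: 117 × 18/21 = 100.29 → 100.
Rows: 240 × 26/30 = 208.00 → 208.
border pick-up: 82 × 18/21 = 70.29 → 70.

Cast on 100 stitches; work 208 rows; border pick-up 70 stitches.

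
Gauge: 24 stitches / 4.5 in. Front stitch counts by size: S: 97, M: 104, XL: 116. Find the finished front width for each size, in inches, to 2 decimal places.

S 18.19 inches; M 19.50 inches; XL 21.75 inches.

24/4.5 = 5.333 sts per in.
S: 97 / 5.333 = 18.188 → 18.19 in.
M: 104 / 5.333 = 19.500 → 19.50 in.
XL: 116 / 5.333 = 21.750 → 21.75 in.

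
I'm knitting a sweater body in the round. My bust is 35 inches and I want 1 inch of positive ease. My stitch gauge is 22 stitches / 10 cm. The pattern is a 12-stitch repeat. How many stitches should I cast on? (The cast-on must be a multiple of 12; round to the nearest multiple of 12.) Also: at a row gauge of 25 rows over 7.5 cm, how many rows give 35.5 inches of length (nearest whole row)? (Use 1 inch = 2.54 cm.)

Cast on 204 stitches; work 301 rows.

Finished = 35 + 1 = 36 inches.
36 inches × 2.54 = 91.44 cm.
22/10 = 2.2 sts per cm; 91.44 × 2.2 = 201.17 sts.
Nearest multiple of 12 → 204.
35.5 inches = 90.17 cm; × 3.333 = 300.57 → 301 rows.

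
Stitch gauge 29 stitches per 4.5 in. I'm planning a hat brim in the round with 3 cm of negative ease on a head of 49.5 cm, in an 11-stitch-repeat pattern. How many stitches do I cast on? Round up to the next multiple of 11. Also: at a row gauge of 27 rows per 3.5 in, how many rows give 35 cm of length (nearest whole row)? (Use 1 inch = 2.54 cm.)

Finished = 49.5 − 3 = 46.5 cm.
46.5 cm × 1/2.54 = 18.31 inches.
29/4.5 = 6.444 sts per in; 18.31 × 6.444 = 117.98 sts.
Next multiple of 11 → 121.
35 cm = 13.78 inches; × 7.714 = 106.30 → 106 rows.

Cast on 121 stitches; work 106 rows.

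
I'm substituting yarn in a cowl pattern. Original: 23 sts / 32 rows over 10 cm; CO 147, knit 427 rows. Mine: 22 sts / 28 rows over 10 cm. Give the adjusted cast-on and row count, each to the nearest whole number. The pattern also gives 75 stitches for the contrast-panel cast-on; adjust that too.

Cast on 141 stitches; work 374 rows; contrast-panel cast-on 72 stitches.

Stitches: 147 × 22/23 = 140.61 → 141.
Rows: 427 × 28/32 = 373.62 → 374.
contrast-panel cast-on: 75 × 22/23 = 71.74 → 72.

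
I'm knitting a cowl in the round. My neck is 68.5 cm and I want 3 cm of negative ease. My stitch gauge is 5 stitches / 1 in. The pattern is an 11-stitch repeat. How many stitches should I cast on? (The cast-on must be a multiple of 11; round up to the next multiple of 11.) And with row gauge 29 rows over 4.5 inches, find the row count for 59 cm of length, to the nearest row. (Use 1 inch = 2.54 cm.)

Cast on 132 stitches; work 150 rows.

Finished = 68.5 − 3 = 65.5 cm.
65.5 cm × 1/2.54 = 25.79 inches.
5/1 = 5 sts per in; 25.79 × 5 = 128.94 sts.
Next multiple of 11 → 132.
59 cm = 23.23 inches; × 6.444 = 149.69 → 150 rows.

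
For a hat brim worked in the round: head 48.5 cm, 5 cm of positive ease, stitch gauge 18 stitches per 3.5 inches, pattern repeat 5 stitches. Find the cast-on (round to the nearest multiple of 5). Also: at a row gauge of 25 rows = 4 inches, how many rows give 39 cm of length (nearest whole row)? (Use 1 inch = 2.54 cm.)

Finished = 48.5 + 5 = 53.5 cm.
53.5 cm × 1/2.54 = 21.06 inches.
18/3.5 = 5.143 sts per in; 21.06 × 5.143 = 108.32 sts.
Nearest multiple of 5 → 110.
39 cm = 15.35 inches; × 6.25 = 95.96 → 96 rows.

Cast on 110 stitches; work 96 rows.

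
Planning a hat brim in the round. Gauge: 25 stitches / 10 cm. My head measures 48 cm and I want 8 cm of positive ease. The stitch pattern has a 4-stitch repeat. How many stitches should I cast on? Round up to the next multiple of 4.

CO 140 sts.

Finished = 48 + 8 = 56 cm.
25 / 10 = 2.5 sts/cm.
56 × 2.5 = 140.00 sts.
Next multiple of 4: 140.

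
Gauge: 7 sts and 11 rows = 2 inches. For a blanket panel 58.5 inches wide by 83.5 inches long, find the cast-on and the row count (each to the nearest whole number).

Stitch gauge = 7/2 = 3.5 sts/in; 58.5 × 3.5 = 204.75 → 205 sts.
Row gauge = 11/2 = 5.5 rows/in; 83.5 × 5.5 = 459.25 → 459 rows.

Cast on 205 stitches and work 459 rows.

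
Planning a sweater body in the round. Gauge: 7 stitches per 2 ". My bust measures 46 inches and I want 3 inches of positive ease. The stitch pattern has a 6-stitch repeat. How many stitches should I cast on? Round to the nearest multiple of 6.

Finished = 46 + 3 = 49 inches.
7 / 2 = 3.5 sts/in.
49 × 3.5 = 171.50 sts.
Nearest multiple of 6: 174.

174 stitches.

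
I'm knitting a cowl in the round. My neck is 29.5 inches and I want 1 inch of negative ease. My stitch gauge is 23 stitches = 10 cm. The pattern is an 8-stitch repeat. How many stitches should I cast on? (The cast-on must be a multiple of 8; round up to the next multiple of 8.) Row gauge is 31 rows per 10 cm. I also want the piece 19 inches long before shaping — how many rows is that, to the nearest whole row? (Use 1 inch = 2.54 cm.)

Finished = 29.5 − 1 = 28.5 inches.
28.5 inches × 2.54 = 72.39 cm.
23/10 = 2.3 sts per cm; 72.39 × 2.3 = 166.50 sts.
Next multiple of 8 → 168.
19 inches = 48.26 cm; × 3.1 = 149.61 → 150 rows.

Cast on 168 stitches; work 150 rows.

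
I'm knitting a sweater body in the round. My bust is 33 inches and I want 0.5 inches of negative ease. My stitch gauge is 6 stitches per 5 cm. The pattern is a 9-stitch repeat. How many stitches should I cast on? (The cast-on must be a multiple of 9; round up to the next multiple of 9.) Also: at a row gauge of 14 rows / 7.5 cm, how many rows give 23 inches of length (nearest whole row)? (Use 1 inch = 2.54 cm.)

Cast on 108 stitches; work 109 rows.

Finished = 33 − 0.5 = 32.5 inches.
32.5 inches × 2.54 = 82.55 cm.
6/5 = 1.2 sts per cm; 82.55 × 1.2 = 99.06 sts.
Next multiple of 9 → 108.
23 inches = 58.42 cm; × 1.867 = 109.05 → 109 rows.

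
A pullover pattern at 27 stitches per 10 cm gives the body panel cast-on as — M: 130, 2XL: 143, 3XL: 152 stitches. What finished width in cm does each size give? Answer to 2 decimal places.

27/10 = 2.7 sts per cm.
M: 130 / 2.7 = 48.148 → 48.15 cm.
2XL: 143 / 2.7 = 52.963 → 52.96 cm.
3XL: 152 / 2.7 = 56.296 → 56.30 cm.

M 48.15 cm; 2XL 52.96 cm; 3XL 56.30 cm.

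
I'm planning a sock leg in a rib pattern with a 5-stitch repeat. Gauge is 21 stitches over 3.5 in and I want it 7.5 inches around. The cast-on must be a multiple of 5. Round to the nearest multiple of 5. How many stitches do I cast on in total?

Cast on 45 stitches.

21 / 3.5 = 6 sts per inch.
7.5 × 6 = 45.00 sts.
Nearest multiple of 5: 45.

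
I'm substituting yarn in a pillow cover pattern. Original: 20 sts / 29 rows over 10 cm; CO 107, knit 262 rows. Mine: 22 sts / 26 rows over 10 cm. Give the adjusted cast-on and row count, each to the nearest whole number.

Stitches: 107 × 22/20 = 117.70 → 118.
Rows: 262 × 26/29 = 234.90 → 235.

Cast on 118 stitches; work 235 rows.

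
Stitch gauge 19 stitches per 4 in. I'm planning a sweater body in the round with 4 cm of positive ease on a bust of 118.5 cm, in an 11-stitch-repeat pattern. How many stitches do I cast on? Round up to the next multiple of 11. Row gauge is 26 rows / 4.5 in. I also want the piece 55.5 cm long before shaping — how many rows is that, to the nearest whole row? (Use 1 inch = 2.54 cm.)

Cast on 231 stitches; work 126 rows.

Finished = 118.5 + 4 = 122.5 cm.
122.5 cm × 1/2.54 = 48.23 inches.
19/4 = 4.75 sts per in; 48.23 × 4.75 = 229.08 sts.
Next multiple of 11 → 231.
55.5 cm = 21.85 inches; × 5.778 = 126.25 → 126 rows.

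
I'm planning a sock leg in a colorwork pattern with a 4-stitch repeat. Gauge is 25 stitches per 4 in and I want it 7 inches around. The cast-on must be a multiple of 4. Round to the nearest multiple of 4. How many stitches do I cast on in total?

25 / 4 = 6.25 sts per inch.
7 × 6.25 = 43.75 sts.
Nearest multiple of 4: 44.

44 stitches.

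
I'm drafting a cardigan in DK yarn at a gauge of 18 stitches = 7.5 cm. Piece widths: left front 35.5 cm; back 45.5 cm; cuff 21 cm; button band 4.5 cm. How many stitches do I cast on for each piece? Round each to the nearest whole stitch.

left front 85; back 109; cuff 50; button band 11.

Rate = 18/7.5 = 2.4 sts per cm.
left front: 35.5 × 2.4 = 85.20 → 85.
back: 45.5 × 2.4 = 109.20 → 109.
cuff: 21 × 2.4 = 50.40 → 50.
button band: 4.5 × 2.4 = 10.80 → 11.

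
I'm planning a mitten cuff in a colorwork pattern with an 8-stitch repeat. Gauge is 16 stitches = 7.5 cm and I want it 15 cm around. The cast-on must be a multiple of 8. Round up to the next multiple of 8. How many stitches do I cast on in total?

16 / 7.5 = 2.133 sts per cm.
15 × 2.133 = 32.00 sts.
Next multiple of 8: 32.

32 stitches.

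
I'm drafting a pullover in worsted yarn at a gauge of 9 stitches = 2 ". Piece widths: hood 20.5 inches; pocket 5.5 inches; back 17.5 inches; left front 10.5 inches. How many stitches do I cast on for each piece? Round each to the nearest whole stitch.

hood 92; pocket 25; back 79; left front 47.

Rate = 9/2 = 4.5 sts per in.
hood: 20.5 × 4.5 = 92.25 → 92.
pocket: 5.5 × 4.5 = 24.75 → 25.
back: 17.5 × 4.5 = 78.75 → 79.
left front: 10.5 × 4.5 = 47.25 → 47.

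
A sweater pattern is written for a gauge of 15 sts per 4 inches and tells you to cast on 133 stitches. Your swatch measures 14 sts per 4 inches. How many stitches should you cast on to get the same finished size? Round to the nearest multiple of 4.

124 stitches.

Scale factor = 14 / 15 = 0.933.
133 × 14 / 15 = 124.13 sts.
→ 124 sts.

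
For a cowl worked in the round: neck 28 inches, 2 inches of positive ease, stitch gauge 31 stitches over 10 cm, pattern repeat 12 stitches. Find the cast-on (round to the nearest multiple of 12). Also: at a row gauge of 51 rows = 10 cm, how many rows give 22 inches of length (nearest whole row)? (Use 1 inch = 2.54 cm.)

Finished = 28 + 2 = 30 inches.
30 inches × 2.54 = 76.20 cm.
31/10 = 3.1 sts per cm; 76.20 × 3.1 = 236.22 sts.
Nearest multiple of 12 → 240.
22 inches = 55.88 cm; × 5.1 = 284.99 → 285 rows.

Cast on 240 stitches; work 285 rows.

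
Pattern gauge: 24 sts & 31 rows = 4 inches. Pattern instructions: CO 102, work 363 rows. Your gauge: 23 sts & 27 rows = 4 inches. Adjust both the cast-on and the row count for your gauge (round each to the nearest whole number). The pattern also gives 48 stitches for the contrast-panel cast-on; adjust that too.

Stitches: 102 × 23/24 = 97.75 → 98.
Rows: 363 × 27/31 = 316.16 → 316.
contrast-panel cast-on: 48 × 23/24 = 46.00 → 46.

Cast on 98 stitches; work 316 rows; contrast-panel cast-on 46 stitches.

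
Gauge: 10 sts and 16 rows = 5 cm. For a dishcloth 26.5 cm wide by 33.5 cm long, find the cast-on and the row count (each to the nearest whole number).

Cast on 53 stitches and work 107 rows.

Stitch gauge = 10/5 = 2 sts/cm; 26.5 × 2 = 53.00 → 53 sts.
Row gauge = 16/5 = 3.2 rows/cm; 33.5 × 3.2 = 107.20 → 107 rows.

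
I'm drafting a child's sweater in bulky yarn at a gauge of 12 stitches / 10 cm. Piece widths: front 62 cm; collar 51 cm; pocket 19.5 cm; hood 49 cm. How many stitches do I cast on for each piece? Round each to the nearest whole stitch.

front 74; collar 61; pocket 23; hood 59.

Rate = 12/10 = 1.2 sts per cm.
front: 62 × 1.2 = 74.40 → 74.
collar: 51 × 1.2 = 61.20 → 61.
pocket: 19.5 × 1.2 = 23.40 → 23.
hood: 49 × 1.2 = 58.80 → 59.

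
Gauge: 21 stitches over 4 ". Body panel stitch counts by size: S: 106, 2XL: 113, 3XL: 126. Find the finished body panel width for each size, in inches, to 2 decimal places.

S 20.19 inches; 2XL 21.52 inches; 3XL 24.00 inches.

21/4 = 5.25 sts per in.
S: 106 / 5.25 = 20.190 → 20.19 in.
2XL: 113 / 5.25 = 21.524 → 21.52 in.
3XL: 126 / 5.25 = 24.000 → 24.00 in.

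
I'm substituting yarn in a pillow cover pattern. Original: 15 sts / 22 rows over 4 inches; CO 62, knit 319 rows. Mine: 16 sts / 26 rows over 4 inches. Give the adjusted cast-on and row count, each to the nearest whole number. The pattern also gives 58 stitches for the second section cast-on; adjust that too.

Stitches: 62 × 16/15 = 66.13 → 66.
Rows: 319 × 26/22 = 377.00 → 377.
second section cast-on: 58 × 16/15 = 61.87 → 62.

Cast on 66 stitches; work 377 rows; second section cast-on 62 stitches.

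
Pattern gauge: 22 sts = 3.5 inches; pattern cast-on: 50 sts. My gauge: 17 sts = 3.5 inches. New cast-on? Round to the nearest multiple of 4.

Scale factor = 17 / 22 = 0.773.
50 × 17 / 22 = 38.64 sts.
→ 40 sts.

40 stitches.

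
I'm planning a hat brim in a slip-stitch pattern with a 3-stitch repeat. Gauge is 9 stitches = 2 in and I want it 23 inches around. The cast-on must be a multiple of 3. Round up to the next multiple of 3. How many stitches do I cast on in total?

Cast on 105 stitches.

9 / 2 = 4.5 sts per inch.
23 × 4.5 = 103.50 sts.
Next multiple of 3: 105.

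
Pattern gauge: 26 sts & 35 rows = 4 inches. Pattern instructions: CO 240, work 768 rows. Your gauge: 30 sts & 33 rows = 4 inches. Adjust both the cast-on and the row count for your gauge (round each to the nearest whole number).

Cast on 277 stitches; work 724 rows.

Stitches: 240 × 30/26 = 276.92 → 277.
Rows: 768 × 33/35 = 724.11 → 724.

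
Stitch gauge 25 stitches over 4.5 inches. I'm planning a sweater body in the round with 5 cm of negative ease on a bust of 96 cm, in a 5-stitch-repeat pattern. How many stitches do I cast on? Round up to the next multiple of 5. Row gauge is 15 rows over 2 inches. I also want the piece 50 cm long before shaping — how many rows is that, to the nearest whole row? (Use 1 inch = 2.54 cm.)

Finished = 96 − 5 = 91 cm.
91 cm × 1/2.54 = 35.83 inches.
25/4.5 = 5.556 sts per in; 35.83 × 5.556 = 199.04 sts.
Next multiple of 5 → 200.
50 cm = 19.69 inches; × 7.5 = 147.64 → 148 rows.

Cast on 200 stitches; work 148 rows.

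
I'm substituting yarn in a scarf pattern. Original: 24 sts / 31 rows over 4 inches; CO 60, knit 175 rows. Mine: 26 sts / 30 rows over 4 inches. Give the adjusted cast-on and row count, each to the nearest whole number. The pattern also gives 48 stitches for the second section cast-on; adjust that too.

Stitches: 60 × 26/24 = 65.00 → 65.
Rows: 175 × 30/31 = 169.35 → 169.
second section cast-on: 48 × 26/24 = 52.00 → 52.

Cast on 65 stitches; work 169 rows; second section cast-on 52 stitches.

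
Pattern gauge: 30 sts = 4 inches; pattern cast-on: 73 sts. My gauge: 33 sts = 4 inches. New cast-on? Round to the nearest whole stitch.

Scale factor = 33 / 30 = 1.100.
73 × 33 / 30 = 80.30 sts.
→ 80 sts.

CO 80 sts.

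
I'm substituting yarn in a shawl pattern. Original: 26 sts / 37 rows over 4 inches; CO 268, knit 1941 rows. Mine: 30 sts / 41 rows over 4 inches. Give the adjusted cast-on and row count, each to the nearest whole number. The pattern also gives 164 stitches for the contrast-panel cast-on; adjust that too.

Stitches: 268 × 30/26 = 309.23 → 309.
Rows: 1941 × 41/37 = 2150.84 → 2151.
contrast-panel cast-on: 164 × 30/26 = 189.23 → 189.

Cast on 309 stitches; work 2151 rows; contrast-panel cast-on 189 stitches.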